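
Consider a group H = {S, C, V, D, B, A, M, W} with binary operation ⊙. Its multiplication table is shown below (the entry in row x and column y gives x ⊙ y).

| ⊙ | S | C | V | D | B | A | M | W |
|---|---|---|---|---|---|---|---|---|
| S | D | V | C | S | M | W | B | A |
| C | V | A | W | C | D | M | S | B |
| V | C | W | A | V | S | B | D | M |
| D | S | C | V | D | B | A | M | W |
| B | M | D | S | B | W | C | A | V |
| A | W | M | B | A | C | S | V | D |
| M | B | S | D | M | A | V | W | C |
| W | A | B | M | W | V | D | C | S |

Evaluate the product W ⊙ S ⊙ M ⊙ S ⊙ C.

A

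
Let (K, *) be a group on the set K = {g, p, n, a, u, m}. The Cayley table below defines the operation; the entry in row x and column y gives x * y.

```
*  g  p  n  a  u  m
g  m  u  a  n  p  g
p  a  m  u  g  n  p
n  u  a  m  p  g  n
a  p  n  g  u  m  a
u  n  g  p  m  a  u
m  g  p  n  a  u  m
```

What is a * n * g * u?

u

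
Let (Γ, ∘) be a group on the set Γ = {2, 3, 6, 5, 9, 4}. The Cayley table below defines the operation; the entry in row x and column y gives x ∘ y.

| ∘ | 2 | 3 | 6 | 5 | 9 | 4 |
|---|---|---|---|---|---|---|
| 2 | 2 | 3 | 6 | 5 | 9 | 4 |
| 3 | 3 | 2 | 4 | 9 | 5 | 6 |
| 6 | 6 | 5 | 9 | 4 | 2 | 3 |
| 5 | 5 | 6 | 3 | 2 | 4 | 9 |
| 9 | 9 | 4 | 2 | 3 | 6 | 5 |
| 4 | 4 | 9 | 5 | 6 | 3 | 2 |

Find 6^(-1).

First locate the identity: row 2 matches the header, so 2 is the identity.
Scan row 6 for 2: 6 ∘ 9 = 2. Hence 6^(-1) = 9.

9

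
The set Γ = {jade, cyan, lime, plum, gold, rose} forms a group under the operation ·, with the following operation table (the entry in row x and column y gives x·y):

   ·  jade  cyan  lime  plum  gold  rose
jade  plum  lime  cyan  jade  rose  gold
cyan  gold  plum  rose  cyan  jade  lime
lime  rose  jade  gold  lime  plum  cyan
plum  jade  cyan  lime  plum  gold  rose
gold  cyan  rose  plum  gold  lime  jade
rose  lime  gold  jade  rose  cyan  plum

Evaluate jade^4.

jade^1 = jade
jade^2 = jade·jade = plum
jade^3 = plum·jade = jade
jade^4 = jade·jade = plum

plum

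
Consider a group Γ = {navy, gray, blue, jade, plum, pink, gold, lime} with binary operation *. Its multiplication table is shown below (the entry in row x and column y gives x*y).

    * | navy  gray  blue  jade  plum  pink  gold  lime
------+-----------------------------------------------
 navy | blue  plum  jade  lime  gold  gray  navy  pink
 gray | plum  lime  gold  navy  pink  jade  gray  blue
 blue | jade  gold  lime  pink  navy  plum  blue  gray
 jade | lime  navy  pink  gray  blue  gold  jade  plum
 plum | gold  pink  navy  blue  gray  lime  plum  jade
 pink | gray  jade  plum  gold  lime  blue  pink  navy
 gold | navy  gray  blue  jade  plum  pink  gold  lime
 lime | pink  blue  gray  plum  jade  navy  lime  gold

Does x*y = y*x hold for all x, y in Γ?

Yes

Check whether the table is symmetric across its main diagonal.
Every entry (row x, col y) equals the entry (row y, col x), so Γ is abelian.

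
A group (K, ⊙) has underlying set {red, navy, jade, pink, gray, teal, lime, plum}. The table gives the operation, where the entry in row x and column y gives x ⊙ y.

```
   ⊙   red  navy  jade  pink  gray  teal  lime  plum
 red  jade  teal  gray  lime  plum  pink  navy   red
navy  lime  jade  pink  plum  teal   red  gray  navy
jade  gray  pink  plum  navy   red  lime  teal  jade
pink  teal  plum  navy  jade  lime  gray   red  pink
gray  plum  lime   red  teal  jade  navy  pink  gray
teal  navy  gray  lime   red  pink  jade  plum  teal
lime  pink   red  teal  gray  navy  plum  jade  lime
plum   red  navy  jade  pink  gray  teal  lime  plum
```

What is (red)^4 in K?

plum

red^1 = red
red^2 = red ⊙ red = jade
red^3 = jade ⊙ red = gray
red^4 = gray ⊙ red = plum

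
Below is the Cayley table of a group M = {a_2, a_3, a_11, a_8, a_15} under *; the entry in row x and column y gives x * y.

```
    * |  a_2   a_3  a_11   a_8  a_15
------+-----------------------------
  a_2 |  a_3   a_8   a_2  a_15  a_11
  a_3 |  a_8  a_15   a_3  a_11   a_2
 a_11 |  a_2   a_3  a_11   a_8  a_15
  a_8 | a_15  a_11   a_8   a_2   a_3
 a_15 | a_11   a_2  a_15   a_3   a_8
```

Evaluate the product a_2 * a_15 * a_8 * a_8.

a_2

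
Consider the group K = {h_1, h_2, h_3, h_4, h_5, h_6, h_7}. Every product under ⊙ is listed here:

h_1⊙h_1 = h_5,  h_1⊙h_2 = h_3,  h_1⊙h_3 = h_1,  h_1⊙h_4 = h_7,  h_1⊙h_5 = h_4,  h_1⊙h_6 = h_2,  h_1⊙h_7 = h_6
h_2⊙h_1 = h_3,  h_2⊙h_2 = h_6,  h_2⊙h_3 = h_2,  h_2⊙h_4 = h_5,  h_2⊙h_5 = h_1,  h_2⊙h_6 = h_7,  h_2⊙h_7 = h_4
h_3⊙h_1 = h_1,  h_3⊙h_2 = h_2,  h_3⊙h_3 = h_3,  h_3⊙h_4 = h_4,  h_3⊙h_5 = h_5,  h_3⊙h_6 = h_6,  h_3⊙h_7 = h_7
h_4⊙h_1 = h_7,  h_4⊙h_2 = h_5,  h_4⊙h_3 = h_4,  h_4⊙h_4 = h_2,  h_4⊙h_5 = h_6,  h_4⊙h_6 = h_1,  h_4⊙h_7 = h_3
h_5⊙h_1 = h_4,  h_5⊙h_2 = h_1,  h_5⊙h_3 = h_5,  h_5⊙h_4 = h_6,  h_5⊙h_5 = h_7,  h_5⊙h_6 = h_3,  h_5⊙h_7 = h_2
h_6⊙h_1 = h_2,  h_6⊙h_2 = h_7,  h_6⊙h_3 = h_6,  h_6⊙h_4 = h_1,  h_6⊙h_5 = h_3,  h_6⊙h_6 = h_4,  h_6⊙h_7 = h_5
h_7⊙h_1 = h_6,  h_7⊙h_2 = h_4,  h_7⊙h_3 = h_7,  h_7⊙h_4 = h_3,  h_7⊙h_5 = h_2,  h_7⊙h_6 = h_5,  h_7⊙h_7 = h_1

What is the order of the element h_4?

7

The identity element is h_3 (its row matches the header).
h_4^1 = h_4
h_4^2 = h_4 ⊙ h_4 = h_2
h_4^3 = h_2 ⊙ h_4 = h_5
h_4^4 = h_5 ⊙ h_4 = h_6
h_4^5 = h_6 ⊙ h_4 = h_1
h_4^6 = h_1 ⊙ h_4 = h_7
h_4^7 = h_7 ⊙ h_4 = h_3
The first power of h_4 equal to the identity is h_4^7, so ord(h_4) = 7.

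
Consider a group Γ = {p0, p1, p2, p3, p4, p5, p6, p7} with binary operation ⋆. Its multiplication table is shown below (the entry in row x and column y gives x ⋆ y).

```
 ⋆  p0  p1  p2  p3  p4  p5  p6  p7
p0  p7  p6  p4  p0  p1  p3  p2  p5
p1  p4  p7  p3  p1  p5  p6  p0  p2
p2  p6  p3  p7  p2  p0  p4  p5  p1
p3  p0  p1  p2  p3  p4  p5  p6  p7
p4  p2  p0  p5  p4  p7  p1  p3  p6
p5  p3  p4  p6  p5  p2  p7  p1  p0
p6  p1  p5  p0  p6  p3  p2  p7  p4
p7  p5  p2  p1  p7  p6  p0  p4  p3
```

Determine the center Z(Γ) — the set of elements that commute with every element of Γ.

An element z is central iff its row equals its column in the table.
For p6: p6 ⋆ p0 = p1 ≠ p2 = p0 ⋆ p6, so p6 ∉ Z.
Checking each element this way leaves Z(Γ) = {p3, p7}.

{p3, p7}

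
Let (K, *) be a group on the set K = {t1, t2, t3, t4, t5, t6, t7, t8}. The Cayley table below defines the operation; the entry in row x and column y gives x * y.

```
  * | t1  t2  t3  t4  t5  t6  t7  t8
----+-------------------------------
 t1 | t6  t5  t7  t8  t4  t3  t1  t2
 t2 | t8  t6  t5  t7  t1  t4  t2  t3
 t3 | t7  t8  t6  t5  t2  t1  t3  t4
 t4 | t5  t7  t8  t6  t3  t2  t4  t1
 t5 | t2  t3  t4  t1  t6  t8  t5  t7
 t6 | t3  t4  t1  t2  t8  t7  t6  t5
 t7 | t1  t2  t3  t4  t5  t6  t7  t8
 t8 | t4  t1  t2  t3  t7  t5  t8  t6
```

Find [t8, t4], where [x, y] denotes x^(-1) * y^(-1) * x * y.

t6

Identity is t7; from the table t8^(-1) = t5 and t4^(-1) = t2.
t5 * t2 = t3
t3 * t8 = t4
t4 * t4 = t6
(Structurally, K here is isomorphic to the quaternion group Q_8.)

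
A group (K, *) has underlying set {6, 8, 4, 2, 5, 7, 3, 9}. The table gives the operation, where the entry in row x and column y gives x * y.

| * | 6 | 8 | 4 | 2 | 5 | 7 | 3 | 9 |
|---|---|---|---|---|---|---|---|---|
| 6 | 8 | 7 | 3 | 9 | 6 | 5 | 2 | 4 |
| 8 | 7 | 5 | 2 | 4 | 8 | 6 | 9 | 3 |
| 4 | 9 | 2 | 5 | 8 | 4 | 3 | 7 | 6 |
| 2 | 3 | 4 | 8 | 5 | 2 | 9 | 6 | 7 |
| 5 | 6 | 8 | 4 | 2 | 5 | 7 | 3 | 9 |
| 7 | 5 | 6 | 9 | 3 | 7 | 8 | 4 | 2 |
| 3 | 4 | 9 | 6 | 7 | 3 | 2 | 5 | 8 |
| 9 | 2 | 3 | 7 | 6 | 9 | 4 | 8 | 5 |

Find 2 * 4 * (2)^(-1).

4

The identity is 5. In row 2, the entry 5 sits in column 2, so 2^(-1) = 2.
2 * 4 = 8
8 * 2 = 4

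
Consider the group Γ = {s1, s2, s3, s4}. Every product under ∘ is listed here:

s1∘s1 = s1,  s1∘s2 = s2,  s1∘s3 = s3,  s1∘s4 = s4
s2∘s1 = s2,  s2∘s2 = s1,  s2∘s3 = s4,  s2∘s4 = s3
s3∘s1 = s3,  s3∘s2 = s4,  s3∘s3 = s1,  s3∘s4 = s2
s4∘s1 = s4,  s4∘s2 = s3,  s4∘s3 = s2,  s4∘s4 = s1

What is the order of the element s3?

The identity element is s1 (its row matches the header).
s3^1 = s3
s3^2 = s3 ∘ s3 = s1
The first power of s3 equal to the identity is s3^2, so ord(s3) = 2.
(Structurally, Γ here is isomorphic to the Klein four-group V_4.)

2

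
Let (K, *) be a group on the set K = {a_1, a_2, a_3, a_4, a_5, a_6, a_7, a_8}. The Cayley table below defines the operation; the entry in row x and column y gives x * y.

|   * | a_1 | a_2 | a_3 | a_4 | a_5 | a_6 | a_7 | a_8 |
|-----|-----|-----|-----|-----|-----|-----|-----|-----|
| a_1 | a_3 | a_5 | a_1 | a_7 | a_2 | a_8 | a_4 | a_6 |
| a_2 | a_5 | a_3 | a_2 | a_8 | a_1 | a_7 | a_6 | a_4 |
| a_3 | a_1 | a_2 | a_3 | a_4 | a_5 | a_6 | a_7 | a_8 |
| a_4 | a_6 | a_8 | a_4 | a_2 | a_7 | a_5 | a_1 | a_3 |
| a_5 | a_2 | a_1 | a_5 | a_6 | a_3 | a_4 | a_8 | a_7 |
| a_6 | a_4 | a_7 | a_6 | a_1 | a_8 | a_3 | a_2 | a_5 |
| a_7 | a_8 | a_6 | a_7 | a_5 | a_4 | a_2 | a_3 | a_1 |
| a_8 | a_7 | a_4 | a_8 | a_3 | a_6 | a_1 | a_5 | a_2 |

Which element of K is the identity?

a_3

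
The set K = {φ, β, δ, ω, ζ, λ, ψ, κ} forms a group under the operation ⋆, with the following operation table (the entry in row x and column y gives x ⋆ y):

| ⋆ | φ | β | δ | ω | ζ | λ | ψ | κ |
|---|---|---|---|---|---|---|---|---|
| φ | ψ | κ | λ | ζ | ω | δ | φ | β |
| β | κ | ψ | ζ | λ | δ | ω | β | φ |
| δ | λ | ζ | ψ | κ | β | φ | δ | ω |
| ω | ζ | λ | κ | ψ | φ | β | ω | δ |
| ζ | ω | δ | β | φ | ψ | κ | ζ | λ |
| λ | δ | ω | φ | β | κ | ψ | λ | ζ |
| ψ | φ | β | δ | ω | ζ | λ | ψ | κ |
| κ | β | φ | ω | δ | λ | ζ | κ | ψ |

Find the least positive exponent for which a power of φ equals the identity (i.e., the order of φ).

2

The identity element is ψ (its row matches the header).
φ^1 = φ
φ^2 = φ ⋆ φ = ψ
The first power of φ equal to the identity is φ^2, so ord(φ) = 2.
(Structurally, K here is isomorphic to the elementary abelian group (Z_2)^3.)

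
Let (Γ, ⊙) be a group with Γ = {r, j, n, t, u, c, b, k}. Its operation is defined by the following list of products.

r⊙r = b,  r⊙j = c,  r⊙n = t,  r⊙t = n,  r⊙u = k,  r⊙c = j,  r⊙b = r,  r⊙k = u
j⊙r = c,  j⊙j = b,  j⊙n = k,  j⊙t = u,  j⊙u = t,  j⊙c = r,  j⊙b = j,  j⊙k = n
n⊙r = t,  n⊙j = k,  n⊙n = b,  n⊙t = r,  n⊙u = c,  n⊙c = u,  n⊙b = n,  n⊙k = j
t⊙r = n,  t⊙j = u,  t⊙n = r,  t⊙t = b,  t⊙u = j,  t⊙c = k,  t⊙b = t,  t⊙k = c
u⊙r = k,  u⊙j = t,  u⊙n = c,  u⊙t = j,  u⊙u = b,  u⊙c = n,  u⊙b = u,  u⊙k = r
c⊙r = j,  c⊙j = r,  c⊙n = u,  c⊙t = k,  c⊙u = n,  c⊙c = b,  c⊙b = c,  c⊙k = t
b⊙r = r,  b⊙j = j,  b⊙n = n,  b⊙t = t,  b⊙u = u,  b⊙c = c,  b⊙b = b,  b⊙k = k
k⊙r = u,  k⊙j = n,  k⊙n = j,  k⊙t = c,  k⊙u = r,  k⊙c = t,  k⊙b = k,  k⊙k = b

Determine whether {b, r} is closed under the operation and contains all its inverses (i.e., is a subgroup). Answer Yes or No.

Yes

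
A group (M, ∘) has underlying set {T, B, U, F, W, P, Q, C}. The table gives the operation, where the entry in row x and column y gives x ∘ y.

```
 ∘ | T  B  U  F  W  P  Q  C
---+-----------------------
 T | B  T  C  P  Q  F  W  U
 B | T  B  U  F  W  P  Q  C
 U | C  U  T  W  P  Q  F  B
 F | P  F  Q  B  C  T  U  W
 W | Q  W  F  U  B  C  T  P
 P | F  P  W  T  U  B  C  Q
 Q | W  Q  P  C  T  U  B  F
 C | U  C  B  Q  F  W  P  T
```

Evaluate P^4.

B

P^1 = P
P^2 = P ∘ P = B
P^3 = B ∘ P = P
P^4 = P ∘ P = B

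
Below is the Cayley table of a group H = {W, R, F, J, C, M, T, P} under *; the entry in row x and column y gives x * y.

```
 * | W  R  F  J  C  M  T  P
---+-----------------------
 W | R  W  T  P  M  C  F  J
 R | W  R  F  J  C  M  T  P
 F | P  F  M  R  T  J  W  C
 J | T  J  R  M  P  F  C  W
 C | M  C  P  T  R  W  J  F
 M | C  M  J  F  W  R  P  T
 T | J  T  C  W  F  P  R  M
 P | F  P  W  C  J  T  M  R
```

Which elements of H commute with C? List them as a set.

{C, M, R, W}

Compare row C with column C entry by entry.
M * C = W = C * M, so M commutes with C.
F * C = T but C * F = P, so F does not.
Collecting the elements that commute with C: C(C) = {C, M, R, W}.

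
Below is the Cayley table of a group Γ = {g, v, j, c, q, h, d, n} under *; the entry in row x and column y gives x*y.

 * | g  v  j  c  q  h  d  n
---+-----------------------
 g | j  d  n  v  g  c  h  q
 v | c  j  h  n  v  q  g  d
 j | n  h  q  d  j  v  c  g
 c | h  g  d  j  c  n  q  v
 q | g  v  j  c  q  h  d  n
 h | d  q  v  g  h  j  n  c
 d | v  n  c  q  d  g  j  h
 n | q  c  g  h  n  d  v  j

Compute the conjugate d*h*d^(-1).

The identity is q. In row d, the entry q sits in column c, so d^(-1) = c.
d*h = g
g*c = v

v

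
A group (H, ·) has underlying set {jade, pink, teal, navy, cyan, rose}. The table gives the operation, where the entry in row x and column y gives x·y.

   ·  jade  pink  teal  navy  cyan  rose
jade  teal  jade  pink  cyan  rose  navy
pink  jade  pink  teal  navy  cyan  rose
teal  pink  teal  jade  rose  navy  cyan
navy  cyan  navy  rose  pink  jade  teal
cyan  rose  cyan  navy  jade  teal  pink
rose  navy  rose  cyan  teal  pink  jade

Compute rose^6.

pink

rose^1 = rose
rose^2 = rose·rose = jade
rose^3 = jade·rose = navy
rose^4 = navy·rose = teal
rose^5 = teal·rose = cyan
rose^6 = cyan·rose = pink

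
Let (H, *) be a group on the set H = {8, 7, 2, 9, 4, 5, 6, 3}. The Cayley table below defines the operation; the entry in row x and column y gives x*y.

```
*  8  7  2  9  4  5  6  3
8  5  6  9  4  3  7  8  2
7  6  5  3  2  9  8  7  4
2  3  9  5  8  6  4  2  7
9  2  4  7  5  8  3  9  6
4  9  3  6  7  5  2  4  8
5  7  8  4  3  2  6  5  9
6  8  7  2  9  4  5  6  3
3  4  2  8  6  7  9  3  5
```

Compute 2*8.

Read row 2, column 8: 2*8 = 3.

3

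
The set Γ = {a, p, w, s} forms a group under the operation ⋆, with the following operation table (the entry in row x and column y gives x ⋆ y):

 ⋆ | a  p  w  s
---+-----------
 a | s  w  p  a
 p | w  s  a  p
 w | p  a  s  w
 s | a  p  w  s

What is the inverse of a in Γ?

First locate the identity: row s matches the header, so s is the identity.
Scan row a for s: a ⋆ a = s. Hence a^(-1) = a.
(Structurally, Γ here is isomorphic to the Klein four-group V_4.)

a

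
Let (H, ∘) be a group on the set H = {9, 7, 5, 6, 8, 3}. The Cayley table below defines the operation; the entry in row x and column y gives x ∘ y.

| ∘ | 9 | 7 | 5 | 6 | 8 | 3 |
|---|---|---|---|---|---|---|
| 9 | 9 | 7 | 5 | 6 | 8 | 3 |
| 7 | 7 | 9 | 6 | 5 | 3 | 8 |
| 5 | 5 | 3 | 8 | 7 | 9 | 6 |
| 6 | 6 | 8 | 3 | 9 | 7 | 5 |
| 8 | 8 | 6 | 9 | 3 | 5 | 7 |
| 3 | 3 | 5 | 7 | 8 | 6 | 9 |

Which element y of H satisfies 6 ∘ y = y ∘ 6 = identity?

6

First locate the identity: row 9 matches the header, so 9 is the identity.
Scan row 6 for 9: 6 ∘ 6 = 9. Hence 6^(-1) = 6.
(Structurally, H here is isomorphic to the symmetric group S_3.)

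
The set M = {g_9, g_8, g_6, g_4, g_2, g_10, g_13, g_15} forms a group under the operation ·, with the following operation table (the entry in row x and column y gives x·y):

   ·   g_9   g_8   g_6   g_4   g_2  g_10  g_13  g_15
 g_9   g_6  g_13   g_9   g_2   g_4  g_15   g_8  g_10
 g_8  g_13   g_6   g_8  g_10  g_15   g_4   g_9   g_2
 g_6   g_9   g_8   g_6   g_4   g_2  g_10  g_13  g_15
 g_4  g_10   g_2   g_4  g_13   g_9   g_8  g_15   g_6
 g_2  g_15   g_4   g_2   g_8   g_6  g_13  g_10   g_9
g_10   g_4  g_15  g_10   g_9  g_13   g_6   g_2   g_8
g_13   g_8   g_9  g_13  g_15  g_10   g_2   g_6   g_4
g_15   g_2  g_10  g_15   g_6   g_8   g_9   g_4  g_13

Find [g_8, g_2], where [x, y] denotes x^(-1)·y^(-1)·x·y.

Identity is g_6; from the table g_8^(-1) = g_8 and g_2^(-1) = g_2.
g_8·g_2 = g_15
g_15·g_8 = g_10
g_10·g_2 = g_13
(Structurally, M here is isomorphic to the dihedral group D_4.)

g_13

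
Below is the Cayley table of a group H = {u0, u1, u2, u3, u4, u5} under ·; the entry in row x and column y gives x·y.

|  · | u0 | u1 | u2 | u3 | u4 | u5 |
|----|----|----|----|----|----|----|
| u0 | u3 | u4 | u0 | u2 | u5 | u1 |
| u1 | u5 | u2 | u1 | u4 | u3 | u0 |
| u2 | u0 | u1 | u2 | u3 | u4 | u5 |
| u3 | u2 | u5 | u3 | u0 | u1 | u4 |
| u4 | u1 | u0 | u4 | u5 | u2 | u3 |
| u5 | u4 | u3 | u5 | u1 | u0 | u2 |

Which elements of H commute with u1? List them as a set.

{u1, u2}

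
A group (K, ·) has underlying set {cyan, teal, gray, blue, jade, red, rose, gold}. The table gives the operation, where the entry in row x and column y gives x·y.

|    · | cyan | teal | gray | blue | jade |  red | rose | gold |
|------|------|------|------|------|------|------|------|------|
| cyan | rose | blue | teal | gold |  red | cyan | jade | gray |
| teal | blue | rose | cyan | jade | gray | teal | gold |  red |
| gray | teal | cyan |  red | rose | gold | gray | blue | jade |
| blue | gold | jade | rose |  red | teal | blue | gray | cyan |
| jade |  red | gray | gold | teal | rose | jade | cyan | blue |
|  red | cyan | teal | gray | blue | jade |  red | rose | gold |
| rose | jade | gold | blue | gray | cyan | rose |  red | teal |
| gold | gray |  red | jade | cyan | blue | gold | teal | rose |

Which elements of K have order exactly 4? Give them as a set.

{cyan, gold, jade, teal}

Identity is red. Compute the order of each non-identity element by repeated multiplication:
  cyan: cyan → rose → jade → red  (order 4)
  teal: teal → rose → gold → red  (order 4)
  gray: gray → red  (order 2)
  blue: blue → red  (order 2)
  jade: jade → rose → cyan → red  (order 4)
  rose: rose → red  (order 2)
  gold: gold → rose → teal → red  (order 4)
Elements of order 4: {cyan, gold, jade, teal}.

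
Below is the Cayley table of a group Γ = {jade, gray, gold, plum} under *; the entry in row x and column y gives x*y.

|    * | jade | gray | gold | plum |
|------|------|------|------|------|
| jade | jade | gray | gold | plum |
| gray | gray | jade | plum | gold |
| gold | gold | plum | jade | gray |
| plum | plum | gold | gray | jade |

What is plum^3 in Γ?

plum^1 = plum
plum^2 = plum*plum = jade
plum^3 = jade*plum = plum
(Structurally, Γ here is isomorphic to the Klein four-group V_4.)

plum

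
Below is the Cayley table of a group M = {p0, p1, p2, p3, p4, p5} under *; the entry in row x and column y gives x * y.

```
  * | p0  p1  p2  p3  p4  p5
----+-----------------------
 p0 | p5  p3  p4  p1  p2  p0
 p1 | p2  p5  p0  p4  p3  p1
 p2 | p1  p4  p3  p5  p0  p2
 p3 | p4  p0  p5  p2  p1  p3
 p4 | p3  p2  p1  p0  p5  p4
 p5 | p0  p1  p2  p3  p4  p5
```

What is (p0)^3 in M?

p0

p0^1 = p0
p0^2 = p0 * p0 = p5
p0^3 = p5 * p0 = p0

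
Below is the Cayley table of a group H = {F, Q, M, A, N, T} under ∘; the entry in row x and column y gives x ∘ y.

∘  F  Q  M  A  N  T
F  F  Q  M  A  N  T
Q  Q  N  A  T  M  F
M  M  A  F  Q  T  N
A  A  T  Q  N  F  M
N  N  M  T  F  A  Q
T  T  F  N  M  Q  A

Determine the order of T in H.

The identity element is F (its row matches the header).
T^1 = T
T^2 = T ∘ T = A
T^3 = A ∘ T = M
T^4 = M ∘ T = N
T^5 = N ∘ T = Q
T^6 = Q ∘ T = F
The first power of T equal to the identity is T^6, so ord(T) = 6.

6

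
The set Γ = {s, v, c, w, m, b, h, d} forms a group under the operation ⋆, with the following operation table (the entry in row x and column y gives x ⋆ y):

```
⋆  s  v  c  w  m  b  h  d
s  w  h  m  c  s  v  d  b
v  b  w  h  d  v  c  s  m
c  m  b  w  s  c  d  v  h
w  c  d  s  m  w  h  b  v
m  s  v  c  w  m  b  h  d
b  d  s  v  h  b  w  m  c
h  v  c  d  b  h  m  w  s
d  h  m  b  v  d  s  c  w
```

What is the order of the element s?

The identity element is m (its row matches the header).
s^1 = s
s^2 = s ⋆ s = w
s^3 = w ⋆ s = c
s^4 = c ⋆ s = m
The first power of s equal to the identity is s^4, so ord(s) = 4.
(Structurally, Γ here is isomorphic to the quaternion group Q_8.)

4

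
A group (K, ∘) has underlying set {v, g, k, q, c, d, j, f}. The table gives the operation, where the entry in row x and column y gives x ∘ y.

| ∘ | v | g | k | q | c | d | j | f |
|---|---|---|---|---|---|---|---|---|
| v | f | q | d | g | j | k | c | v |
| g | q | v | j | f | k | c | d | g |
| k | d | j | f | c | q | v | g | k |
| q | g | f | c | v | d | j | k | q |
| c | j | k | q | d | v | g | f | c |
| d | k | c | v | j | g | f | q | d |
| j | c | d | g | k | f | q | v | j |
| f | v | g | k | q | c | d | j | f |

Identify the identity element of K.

The identity e satisfies e ∘ x = x for all x, so its row in the table reproduces the column headers.
Row f reads: v, g, k, q, c, d, j, f — exactly the header order. So f is the identity.
(Structurally, K here is isomorphic to Z_2 x Z_4.)

f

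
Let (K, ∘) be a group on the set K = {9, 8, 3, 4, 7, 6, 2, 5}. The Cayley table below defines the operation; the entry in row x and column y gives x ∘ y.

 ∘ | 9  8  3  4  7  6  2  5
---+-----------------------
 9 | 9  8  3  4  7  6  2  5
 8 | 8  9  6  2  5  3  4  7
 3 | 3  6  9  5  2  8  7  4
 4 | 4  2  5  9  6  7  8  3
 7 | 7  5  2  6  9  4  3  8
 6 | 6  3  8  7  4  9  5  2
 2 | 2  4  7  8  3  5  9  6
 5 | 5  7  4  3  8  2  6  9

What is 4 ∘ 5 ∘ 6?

8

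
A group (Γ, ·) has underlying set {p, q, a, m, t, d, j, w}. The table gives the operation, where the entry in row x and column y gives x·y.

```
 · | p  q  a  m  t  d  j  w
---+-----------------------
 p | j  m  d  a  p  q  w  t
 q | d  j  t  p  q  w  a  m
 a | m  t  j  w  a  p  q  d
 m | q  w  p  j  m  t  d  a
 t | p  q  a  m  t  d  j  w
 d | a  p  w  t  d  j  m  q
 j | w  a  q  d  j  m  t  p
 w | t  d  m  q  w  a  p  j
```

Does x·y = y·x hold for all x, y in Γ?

No

d·q = p but q·d = w.
Since d and q do not commute, Γ is not abelian.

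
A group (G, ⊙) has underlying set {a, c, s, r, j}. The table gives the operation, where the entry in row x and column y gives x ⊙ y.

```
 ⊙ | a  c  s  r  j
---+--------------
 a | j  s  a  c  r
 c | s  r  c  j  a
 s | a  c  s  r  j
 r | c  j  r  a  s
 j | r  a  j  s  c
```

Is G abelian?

Yes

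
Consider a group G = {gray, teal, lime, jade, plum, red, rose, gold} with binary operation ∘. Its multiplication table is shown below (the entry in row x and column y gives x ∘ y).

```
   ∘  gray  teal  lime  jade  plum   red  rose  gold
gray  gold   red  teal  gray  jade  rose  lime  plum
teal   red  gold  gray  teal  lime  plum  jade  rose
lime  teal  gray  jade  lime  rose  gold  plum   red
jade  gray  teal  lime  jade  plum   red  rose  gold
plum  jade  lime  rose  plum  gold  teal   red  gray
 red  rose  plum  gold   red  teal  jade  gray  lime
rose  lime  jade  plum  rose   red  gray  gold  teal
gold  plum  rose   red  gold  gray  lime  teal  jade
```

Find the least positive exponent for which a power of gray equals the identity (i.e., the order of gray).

The identity element is jade (its row matches the header).
gray^1 = gray
gray^2 = gray ∘ gray = gold
gray^3 = gold ∘ gray = plum
gray^4 = plum ∘ gray = jade
The first power of gray equal to the identity is gray^4, so ord(gray) = 4.
(Structurally, G here is isomorphic to Z_2 x Z_4.)

4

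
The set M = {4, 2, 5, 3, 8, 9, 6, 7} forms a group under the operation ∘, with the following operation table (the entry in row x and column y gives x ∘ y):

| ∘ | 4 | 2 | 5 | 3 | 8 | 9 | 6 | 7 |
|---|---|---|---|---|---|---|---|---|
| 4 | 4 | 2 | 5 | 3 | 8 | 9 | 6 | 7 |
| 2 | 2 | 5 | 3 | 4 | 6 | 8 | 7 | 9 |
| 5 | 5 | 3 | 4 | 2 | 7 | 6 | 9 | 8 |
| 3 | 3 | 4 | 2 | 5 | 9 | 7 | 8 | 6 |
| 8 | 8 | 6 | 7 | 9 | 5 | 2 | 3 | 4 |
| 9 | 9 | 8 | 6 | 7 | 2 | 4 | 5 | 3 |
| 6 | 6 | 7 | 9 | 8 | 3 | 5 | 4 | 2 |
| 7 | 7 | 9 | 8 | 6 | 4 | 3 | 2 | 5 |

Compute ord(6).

2

The identity element is 4 (its row matches the header).
6^1 = 6
6^2 = 6 ∘ 6 = 4
The first power of 6 equal to the identity is 6^2, so ord(6) = 2.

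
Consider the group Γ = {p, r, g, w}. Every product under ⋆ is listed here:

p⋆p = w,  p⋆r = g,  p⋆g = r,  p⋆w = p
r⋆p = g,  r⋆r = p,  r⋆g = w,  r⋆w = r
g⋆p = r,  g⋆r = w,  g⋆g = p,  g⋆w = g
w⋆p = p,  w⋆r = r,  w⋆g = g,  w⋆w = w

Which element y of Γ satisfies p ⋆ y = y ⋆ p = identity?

First locate the identity: row w matches the header, so w is the identity.
Scan row p for w: p ⋆ p = w. Hence p^(-1) = p.

p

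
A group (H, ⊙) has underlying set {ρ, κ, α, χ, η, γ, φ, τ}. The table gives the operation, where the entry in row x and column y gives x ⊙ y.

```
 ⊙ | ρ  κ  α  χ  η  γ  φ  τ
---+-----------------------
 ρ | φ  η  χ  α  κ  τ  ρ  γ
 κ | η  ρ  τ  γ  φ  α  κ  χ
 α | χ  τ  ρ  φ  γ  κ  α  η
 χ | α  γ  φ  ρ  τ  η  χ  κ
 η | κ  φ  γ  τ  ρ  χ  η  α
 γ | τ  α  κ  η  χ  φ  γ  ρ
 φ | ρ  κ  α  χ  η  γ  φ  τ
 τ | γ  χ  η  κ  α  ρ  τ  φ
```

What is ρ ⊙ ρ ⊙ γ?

γ

ρ ⊙ ρ = φ
φ ⊙ γ = γ
(Structurally, H here is isomorphic to Z_2 x Z_4.)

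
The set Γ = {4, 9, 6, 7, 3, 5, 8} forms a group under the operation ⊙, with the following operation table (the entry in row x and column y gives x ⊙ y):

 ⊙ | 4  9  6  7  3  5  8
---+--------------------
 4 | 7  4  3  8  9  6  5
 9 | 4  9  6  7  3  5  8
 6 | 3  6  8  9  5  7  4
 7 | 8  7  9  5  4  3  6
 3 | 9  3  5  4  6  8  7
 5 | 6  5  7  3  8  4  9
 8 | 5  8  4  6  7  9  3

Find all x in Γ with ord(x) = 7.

{3, 4, 5, 6, 7, 8}

Identity is 9. Compute the order of each non-identity element by repeated multiplication:
  4: 4 → 7 → 8 → 5 → 6 → 3 → 9  (order 7)
  6: 6 → 8 → 4 → 3 → 5 → 7 → 9  (order 7)
  7: 7 → 5 → 3 → 4 → 8 → 6 → 9  (order 7)
  3: 3 → 6 → 5 → 8 → 7 → 4 → 9  (order 7)
  5: 5 → 4 → 6 → 7 → 3 → 8 → 9  (order 7)
  8: 8 → 3 → 7 → 6 → 4 → 5 → 9  (order 7)
Elements of order 7: {3, 4, 5, 6, 7, 8}.
(Structurally, Γ here is isomorphic to the cyclic group Z_7.)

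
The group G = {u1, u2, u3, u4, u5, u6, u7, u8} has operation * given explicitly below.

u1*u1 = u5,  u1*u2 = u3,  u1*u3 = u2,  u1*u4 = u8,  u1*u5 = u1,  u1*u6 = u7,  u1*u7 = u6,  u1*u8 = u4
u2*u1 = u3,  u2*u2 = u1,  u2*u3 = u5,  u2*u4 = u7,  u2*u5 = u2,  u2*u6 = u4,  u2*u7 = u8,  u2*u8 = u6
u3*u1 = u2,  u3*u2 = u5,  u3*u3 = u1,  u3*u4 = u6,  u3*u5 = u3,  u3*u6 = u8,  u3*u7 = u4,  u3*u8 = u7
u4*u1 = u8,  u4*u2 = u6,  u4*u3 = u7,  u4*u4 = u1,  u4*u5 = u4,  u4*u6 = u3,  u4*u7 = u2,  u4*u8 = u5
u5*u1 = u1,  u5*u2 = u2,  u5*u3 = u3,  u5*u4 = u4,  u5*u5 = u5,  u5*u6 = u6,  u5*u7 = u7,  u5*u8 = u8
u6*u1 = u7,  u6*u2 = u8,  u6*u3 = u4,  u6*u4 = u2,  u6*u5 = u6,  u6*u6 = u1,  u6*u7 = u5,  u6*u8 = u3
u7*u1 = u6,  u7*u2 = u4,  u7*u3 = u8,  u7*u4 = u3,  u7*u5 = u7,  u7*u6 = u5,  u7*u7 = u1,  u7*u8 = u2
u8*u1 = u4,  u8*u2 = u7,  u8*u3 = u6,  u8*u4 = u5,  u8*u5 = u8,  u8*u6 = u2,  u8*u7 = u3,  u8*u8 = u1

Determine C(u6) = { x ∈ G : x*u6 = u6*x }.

Compare row u6 with column u6 entry by entry.
u1*u6 = u7 = u6*u1, so u1 commutes with u6.
u8*u6 = u2 but u6*u8 = u3, so u8 does not.
Collecting the elements that commute with u6: C(u6) = {u1, u5, u6, u7}.

{u1, u5, u6, u7}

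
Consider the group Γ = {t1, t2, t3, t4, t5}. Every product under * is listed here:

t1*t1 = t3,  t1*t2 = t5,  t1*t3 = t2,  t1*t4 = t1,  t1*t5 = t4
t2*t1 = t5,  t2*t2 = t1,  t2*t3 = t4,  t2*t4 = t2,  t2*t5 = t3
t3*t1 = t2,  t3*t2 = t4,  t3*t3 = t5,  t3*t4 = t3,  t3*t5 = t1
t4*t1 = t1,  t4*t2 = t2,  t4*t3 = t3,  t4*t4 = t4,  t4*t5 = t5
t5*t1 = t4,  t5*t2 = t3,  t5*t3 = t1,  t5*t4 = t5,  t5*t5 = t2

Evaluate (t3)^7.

t3^1 = t3
t3^2 = t3 * t3 = t5
t3^3 = t5 * t3 = t1
t3^4 = t1 * t3 = t2
t3^5 = t2 * t3 = t4
t3^6 = t4 * t3 = t3
t3^7 = t3 * t3 = t5

t5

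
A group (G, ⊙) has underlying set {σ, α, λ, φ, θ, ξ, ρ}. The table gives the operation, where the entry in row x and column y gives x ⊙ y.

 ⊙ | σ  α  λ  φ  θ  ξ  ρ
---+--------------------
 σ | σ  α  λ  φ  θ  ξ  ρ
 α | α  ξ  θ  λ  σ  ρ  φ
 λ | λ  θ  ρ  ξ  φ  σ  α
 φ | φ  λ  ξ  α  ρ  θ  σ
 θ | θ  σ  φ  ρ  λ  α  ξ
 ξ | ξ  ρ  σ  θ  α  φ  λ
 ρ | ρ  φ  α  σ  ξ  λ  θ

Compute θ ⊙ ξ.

α

Read row θ, column ξ: θ ⊙ ξ = α.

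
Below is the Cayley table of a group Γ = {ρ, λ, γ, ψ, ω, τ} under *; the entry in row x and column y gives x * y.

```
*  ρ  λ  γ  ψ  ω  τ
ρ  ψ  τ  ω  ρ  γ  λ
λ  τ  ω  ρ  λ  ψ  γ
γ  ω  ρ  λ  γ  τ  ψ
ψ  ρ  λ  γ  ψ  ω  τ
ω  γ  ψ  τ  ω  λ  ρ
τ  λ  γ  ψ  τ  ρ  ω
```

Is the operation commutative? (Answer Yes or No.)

Check whether the table is symmetric across its main diagonal.
Every entry (row x, col y) equals the entry (row y, col x), so Γ is abelian.

Yes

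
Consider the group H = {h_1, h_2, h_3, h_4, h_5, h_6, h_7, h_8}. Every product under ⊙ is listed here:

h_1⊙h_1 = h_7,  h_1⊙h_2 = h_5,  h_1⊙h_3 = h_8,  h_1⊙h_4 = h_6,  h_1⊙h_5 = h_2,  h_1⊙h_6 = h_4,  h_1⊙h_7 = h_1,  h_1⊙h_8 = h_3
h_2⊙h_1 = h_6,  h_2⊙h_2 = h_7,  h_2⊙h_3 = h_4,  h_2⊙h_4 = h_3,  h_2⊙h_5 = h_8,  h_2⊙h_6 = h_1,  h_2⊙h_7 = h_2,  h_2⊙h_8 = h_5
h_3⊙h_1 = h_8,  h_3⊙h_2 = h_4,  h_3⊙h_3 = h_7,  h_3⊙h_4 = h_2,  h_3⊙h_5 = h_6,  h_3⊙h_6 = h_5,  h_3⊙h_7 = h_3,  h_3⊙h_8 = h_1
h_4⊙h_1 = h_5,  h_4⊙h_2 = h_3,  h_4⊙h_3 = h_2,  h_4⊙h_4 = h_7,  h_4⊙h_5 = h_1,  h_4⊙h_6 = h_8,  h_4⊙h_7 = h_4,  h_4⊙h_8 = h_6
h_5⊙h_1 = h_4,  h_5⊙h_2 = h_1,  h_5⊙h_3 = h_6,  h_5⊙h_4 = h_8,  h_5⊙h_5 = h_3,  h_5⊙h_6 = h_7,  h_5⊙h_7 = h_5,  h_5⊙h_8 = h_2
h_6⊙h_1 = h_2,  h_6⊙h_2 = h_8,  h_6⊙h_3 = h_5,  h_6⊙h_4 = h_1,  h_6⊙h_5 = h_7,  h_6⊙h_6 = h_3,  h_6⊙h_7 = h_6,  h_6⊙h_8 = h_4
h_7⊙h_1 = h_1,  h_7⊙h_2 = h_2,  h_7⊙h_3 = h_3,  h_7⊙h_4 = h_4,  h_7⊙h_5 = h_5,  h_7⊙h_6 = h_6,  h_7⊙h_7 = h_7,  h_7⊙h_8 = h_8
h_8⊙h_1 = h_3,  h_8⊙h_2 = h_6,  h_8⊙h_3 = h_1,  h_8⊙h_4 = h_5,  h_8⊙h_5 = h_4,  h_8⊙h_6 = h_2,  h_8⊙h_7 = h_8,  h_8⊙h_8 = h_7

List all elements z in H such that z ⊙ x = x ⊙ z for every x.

An element z is central iff its row equals its column in the table.
For h_6: h_6 ⊙ h_2 = h_8 ≠ h_1 = h_2 ⊙ h_6, so h_6 ∉ Z.
Checking each element this way leaves Z(H) = {h_3, h_7}.

{h_3, h_7}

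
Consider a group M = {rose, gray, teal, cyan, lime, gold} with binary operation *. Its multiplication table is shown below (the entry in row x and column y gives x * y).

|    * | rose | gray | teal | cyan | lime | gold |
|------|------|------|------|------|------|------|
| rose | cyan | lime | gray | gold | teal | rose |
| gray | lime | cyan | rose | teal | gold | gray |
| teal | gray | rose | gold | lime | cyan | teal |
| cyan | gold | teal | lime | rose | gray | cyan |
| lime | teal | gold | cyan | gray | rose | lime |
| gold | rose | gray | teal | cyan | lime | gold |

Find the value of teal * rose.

Read row teal, column rose: teal * rose = gray.

gray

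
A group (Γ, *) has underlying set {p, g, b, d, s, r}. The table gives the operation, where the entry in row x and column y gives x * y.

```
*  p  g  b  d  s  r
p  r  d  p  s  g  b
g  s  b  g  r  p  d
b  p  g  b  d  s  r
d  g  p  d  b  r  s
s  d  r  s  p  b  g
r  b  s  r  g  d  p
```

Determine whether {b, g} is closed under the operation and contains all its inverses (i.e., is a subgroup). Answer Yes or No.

Yes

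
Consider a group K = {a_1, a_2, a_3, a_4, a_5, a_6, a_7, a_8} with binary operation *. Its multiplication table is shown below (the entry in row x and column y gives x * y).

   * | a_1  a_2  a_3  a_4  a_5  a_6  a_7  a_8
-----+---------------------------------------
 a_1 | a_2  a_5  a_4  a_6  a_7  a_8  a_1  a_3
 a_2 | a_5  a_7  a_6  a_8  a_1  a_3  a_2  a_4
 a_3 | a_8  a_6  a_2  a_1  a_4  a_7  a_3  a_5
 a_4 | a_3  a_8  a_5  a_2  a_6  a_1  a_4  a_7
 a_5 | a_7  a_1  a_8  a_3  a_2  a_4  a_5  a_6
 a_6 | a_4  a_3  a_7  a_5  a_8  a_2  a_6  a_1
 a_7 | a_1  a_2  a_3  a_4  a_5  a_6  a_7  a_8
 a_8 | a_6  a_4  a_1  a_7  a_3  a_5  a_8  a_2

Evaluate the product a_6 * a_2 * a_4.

a_1

a_6 * a_2 = a_3
a_3 * a_4 = a_1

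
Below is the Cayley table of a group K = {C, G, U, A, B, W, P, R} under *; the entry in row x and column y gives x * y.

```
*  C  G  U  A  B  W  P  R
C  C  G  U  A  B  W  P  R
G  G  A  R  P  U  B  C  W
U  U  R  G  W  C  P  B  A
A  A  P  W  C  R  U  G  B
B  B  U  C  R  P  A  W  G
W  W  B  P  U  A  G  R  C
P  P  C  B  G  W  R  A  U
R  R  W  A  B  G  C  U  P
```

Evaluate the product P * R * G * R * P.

P * R = U
U * G = R
R * R = P
P * P = A

A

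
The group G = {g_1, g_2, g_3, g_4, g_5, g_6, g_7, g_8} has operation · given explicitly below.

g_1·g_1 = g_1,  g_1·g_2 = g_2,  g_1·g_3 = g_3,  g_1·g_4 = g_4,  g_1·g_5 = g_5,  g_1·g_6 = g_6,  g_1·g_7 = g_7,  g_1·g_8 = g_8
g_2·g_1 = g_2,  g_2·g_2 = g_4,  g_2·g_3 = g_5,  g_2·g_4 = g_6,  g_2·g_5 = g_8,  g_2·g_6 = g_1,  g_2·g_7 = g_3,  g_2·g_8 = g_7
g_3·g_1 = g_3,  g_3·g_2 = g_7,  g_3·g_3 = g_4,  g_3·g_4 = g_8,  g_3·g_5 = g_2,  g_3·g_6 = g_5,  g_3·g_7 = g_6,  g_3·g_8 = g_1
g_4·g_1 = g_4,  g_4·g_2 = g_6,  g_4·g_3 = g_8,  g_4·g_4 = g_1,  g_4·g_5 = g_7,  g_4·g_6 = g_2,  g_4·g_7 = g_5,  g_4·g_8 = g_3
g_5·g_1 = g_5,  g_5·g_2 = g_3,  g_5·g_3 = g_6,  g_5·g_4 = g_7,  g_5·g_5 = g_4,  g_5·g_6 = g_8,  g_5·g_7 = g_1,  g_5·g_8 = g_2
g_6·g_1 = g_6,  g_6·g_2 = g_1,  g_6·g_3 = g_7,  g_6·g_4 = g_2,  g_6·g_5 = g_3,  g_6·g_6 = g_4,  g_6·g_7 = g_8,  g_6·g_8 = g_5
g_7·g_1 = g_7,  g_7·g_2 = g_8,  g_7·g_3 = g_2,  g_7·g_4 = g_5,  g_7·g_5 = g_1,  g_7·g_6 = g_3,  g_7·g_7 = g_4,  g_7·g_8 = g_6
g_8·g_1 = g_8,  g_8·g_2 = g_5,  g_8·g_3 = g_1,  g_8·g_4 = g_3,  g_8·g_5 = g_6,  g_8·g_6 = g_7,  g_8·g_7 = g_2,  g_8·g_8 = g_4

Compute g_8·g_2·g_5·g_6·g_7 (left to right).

g_8·g_2 = g_5
g_5·g_5 = g_4
g_4·g_6 = g_2
g_2·g_7 = g_3

g_3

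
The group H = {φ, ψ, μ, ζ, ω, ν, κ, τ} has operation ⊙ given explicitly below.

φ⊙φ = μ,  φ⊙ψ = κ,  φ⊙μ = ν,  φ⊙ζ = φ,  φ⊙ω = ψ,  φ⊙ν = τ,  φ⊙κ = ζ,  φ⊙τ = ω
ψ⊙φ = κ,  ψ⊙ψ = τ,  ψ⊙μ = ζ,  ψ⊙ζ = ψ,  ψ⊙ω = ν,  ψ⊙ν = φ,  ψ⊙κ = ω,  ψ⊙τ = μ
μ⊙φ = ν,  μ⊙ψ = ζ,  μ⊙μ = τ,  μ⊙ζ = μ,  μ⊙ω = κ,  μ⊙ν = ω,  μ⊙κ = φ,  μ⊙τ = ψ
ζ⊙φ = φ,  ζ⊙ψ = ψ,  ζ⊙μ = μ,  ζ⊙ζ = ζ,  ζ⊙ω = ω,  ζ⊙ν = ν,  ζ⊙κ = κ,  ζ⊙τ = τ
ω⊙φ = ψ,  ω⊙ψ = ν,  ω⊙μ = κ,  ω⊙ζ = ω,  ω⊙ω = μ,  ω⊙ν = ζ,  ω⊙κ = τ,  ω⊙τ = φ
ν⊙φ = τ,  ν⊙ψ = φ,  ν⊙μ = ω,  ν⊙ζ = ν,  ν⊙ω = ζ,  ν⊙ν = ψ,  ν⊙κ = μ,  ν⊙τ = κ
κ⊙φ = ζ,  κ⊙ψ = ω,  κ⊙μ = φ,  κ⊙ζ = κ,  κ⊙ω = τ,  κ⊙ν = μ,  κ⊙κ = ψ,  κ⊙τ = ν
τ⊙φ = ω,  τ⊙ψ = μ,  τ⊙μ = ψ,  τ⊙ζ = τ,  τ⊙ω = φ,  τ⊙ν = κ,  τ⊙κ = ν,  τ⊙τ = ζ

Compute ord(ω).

8

The identity element is ζ (its row matches the header).
ω^1 = ω
ω^2 = ω ⊙ ω = μ
ω^3 = μ ⊙ ω = κ
ω^4 = κ ⊙ ω = τ
ω^5 = τ ⊙ ω = φ
ω^6 = φ ⊙ ω = ψ
ω^7 = ψ ⊙ ω = ν
ω^8 = ν ⊙ ω = ζ
The first power of ω equal to the identity is ω^8, so ord(ω) = 8.
(Structurally, H here is isomorphic to the cyclic group Z_8.)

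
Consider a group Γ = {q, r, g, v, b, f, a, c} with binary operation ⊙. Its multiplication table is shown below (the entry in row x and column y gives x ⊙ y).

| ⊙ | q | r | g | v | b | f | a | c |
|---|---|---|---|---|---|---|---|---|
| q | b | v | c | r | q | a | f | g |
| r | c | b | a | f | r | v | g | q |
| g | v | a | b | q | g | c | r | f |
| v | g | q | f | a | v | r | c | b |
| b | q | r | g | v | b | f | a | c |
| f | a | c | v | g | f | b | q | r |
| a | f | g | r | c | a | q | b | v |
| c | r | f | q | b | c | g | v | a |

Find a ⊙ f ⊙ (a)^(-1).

The identity is b. In row a, the entry b sits in column a, so a^(-1) = a.
a ⊙ f = q
q ⊙ a = f

f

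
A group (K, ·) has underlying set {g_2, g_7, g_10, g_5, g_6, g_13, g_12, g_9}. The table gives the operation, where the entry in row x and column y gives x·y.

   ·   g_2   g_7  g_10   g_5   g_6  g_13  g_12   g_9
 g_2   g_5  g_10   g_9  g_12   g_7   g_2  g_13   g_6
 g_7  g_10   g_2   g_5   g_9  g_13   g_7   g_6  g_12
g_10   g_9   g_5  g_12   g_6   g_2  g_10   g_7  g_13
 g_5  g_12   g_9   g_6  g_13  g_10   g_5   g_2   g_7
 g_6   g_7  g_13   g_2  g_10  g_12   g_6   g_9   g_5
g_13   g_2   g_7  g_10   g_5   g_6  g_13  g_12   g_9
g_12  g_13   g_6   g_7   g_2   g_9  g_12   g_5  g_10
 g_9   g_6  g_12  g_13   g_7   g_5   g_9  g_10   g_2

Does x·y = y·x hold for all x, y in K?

Check whether the table is symmetric across its main diagonal.
Every entry (row x, col y) equals the entry (row y, col x), so K is abelian.

Yes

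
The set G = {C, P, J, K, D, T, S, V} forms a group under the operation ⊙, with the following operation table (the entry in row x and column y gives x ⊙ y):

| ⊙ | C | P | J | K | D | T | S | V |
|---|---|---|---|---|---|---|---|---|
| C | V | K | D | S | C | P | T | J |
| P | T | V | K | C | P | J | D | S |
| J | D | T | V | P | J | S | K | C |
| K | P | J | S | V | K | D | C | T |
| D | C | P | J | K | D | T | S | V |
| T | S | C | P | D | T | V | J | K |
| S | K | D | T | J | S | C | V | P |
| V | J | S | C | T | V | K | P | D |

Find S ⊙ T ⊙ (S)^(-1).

The identity is D. In row S, the entry D sits in column P, so S^(-1) = P.
S ⊙ T = C
C ⊙ P = K

K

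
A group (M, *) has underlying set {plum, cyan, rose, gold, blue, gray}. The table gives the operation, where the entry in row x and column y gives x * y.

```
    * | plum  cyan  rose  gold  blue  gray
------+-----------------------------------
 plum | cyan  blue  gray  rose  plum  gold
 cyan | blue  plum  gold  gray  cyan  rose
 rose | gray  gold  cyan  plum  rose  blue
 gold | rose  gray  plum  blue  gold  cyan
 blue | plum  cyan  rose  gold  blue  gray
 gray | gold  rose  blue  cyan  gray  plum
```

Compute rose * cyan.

gold

Read row rose, column cyan: rose * cyan = gold.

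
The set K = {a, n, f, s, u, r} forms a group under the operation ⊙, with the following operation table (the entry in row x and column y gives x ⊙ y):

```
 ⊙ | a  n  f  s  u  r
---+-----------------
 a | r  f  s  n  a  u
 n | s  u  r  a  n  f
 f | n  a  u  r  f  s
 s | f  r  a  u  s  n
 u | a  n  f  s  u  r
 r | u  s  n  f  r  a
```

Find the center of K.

An element z is central iff its row equals its column in the table.
For r: r ⊙ f = n ≠ s = f ⊙ r, so r ∉ Z.
Checking each element this way leaves Z(K) = {u}.

{u}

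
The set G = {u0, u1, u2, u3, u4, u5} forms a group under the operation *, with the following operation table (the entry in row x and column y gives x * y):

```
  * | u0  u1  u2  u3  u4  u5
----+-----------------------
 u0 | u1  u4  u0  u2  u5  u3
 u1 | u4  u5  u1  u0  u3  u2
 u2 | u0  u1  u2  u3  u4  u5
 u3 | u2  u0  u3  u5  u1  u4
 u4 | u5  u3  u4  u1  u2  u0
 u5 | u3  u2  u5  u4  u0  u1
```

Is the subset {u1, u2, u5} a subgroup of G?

{u1, u2, u5} contains the identity u2.
Checking products: every product of two elements of {u1, u2, u5} (read from the table) lies in {u1, u2, u5}, so the set is closed.
In a finite group, a nonempty closed subset is a subgroup. So {u1, u2, u5} ≤ G.

Yes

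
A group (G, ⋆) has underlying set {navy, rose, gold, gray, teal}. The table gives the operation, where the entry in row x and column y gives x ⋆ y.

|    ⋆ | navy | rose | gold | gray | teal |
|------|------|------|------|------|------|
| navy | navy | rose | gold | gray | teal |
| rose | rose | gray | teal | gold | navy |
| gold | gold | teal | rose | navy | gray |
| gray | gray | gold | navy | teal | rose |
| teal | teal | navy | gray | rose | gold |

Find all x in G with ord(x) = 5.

{gold, gray, rose, teal}

Identity is navy. Compute the order of each non-identity element by repeated multiplication:
  rose: rose → gray → gold → teal → navy  (order 5)
  gold: gold → rose → teal → gray → navy  (order 5)
  gray: gray → teal → rose → gold → navy  (order 5)
  teal: teal → gold → gray → rose → navy  (order 5)
Elements of order 5: {gold, gray, rose, teal}.
(Structurally, G here is isomorphic to the cyclic group Z_5.)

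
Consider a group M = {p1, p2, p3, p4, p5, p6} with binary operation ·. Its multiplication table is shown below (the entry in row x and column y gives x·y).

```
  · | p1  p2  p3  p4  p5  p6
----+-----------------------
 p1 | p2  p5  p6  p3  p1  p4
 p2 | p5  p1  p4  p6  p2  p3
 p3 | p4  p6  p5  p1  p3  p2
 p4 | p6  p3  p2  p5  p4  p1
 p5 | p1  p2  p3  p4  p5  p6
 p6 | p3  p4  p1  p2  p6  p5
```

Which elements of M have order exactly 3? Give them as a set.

Identity is p5. Compute the order of each non-identity element by repeated multiplication:
  p1: p1 → p2 → p5  (order 3)
  p2: p2 → p1 → p5  (order 3)
  p3: p3 → p5  (order 2)
  p4: p4 → p5  (order 2)
  p6: p6 → p5  (order 2)
Elements of order 3: {p1, p2}.
(Structurally, M here is isomorphic to the symmetric group S_3.)

{p1, p2}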